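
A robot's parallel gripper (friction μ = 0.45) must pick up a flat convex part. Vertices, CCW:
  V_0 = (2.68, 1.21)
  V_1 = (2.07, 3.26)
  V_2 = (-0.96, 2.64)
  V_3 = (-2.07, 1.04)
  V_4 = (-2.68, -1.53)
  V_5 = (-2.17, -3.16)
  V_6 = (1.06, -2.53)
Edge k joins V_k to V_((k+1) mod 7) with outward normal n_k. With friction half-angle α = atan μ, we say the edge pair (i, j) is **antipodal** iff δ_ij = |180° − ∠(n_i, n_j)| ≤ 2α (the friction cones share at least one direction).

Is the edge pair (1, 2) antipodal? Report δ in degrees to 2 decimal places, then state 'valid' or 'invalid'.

α = atan 0.45 = 24.23°;  2α = 48.46°
edge 1: e_1 = (-3.03, -0.62);  n_1 = (-0.2005, +0.9797)
edge 2: e_2 = (-1.11, -1.60);  n_2 = (-0.8216, +0.5700)
∠(n_1, n_2) = 43.68°
δ = |180° − 43.68°| = 136.32°
136.32° > 2α = 48.46°  →  invalid

δ = 136.32°, invalid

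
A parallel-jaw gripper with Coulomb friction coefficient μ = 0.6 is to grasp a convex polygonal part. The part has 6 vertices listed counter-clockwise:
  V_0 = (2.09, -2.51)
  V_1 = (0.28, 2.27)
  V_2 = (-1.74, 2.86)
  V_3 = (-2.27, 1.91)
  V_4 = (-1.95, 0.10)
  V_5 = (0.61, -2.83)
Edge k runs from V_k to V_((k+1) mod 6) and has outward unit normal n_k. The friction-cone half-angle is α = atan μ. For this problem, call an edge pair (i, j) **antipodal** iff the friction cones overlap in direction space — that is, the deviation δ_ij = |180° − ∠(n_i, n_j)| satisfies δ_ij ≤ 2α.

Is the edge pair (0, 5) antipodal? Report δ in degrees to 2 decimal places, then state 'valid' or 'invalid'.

α = atan 0.6 = 30.96°;  2α = 61.93°
edge 0: e_0 = (-1.81, +4.78);  n_0 = (+0.9352, +0.3541)
edge 5: e_5 = (+1.48, +0.32);  n_5 = (+0.2113, -0.9774)
∠(n_0, n_5) = 98.54°
δ = |180° − 98.54°| = 81.46°
81.46° > 2α = 61.93°  →  invalid

δ = 81.46°, invalid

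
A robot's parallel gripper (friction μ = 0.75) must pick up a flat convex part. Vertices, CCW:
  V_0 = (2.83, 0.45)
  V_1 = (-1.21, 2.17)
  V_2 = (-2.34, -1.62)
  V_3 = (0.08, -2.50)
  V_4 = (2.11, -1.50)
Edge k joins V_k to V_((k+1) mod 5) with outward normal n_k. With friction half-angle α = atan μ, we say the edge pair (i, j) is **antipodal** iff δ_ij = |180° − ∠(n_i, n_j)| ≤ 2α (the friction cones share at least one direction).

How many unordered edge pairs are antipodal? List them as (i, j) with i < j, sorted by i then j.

count = 4; pairs: (0,2), (0,3), (1,3), (1,4)

α = atan 0.75 = 36.87°;  2α = 73.74°
n_0 = (+0.3917, +0.9201)
n_1 = (-0.9583, +0.2857)
n_2 = (-0.3417, -0.9398)
n_3 = (+0.4419, -0.8971)
n_4 = (+0.9381, -0.3464)
  (0,1): δ = 83.54°  ·
  (0,2): δ = 3.08°  ✓
  (0,3): δ = 49.29°  ✓
  (0,4): δ = 92.80°  ·
  (1,2): δ = 93.38°  ·
  (1,3): δ = 47.17°  ✓
  (1,4): δ = 3.66°  ✓
  (2,3): δ = 133.79°  ·
  (2,4): δ = 90.28°  ·
  (3,4): δ = 136.49°  ·
antipodal pairs: 4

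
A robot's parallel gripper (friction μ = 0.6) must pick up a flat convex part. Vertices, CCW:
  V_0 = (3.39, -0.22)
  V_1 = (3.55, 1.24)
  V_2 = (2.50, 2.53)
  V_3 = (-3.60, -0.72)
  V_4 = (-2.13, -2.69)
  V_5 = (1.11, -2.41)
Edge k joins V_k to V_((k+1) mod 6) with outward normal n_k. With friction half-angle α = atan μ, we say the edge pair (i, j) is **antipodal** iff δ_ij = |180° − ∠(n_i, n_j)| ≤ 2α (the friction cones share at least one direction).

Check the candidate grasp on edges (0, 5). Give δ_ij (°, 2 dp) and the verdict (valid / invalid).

δ = 140.10°, invalid

α = atan 0.6 = 30.96°;  2α = 61.93°
edge 0: e_0 = (+0.16, +1.46);  n_0 = (+0.9940, -0.1089)
edge 5: e_5 = (+2.28, +2.19);  n_5 = (+0.6927, -0.7212)
∠(n_0, n_5) = 39.90°
δ = |180° − 39.90°| = 140.10°
140.10° > 2α = 61.93°  →  invalid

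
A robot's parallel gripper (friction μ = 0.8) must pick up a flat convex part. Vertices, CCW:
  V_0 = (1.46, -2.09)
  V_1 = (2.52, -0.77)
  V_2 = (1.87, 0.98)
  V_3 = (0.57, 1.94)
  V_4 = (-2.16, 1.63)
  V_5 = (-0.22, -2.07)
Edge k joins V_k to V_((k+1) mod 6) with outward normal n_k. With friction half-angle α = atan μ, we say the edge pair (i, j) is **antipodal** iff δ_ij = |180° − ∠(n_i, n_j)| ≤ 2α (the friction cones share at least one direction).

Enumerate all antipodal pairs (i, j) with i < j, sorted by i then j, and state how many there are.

count = 8; pairs: (0,3), (0,4), (1,4), (1,5), (2,4), (2,5), (3,4), (3,5)

α = atan 0.8 = 38.66°;  2α = 77.32°
n_0 = (+0.7797, -0.6261)
n_1 = (+0.9374, +0.3482)
n_2 = (+0.5940, +0.8044)
n_3 = (-0.1128, +0.9936)
n_4 = (-0.8856, -0.4644)
n_5 = (-0.0119, -0.9999)
  (0,1): δ = 120.86°  ·
  (0,2): δ = 87.68°  ·
  (0,3): δ = 44.76°  ✓
  (0,4): δ = 66.43°  ✓
  (0,5): δ = 128.08°  ·
  (1,2): δ = 146.82°  ·
  (1,3): δ = 103.90°  ·
  (1,4): δ = 7.29°  ✓
  (1,5): δ = 68.94°  ✓
  (2,3): δ = 137.08°  ·
  (2,4): δ = 25.89°  ✓
  (2,5): δ = 35.76°  ✓
  (3,4): δ = 68.81°  ✓
  (3,5): δ = 7.16°  ✓
  (4,5): δ = 118.35°  ·
antipodal pairs: 8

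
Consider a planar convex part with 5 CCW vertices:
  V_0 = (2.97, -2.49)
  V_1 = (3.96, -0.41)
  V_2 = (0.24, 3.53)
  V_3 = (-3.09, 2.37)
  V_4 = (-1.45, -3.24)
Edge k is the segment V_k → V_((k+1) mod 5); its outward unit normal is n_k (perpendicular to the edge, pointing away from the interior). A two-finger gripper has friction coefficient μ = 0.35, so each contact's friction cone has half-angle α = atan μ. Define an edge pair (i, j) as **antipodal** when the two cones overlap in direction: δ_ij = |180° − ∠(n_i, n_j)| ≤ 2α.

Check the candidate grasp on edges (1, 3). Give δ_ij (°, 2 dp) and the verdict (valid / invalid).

α = atan 0.35 = 19.29°;  2α = 38.58°
edge 1: e_1 = (-3.72, +3.94);  n_1 = (+0.7271, +0.6865)
edge 3: e_3 = (+1.64, -5.61);  n_3 = (-0.9598, -0.2806)
∠(n_1, n_3) = 152.94°
δ = |180° − 152.94°| = 27.06°
27.06° ≤ 2α = 38.58°  →  valid

δ = 27.06°, valid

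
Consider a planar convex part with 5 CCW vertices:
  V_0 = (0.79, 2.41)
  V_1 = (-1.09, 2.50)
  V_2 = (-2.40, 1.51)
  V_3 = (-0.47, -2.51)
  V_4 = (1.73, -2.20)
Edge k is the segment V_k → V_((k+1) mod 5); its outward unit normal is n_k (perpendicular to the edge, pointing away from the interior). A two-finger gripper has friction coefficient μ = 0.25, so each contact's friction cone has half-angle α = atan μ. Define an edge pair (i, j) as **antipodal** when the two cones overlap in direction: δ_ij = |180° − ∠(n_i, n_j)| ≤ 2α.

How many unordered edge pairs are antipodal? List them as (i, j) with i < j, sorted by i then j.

α = atan 0.25 = 14.04°;  2α = 28.07°
n_0 = (+0.0478, +0.9989)
n_1 = (-0.6029, +0.7978)
n_2 = (-0.9015, -0.4328)
n_3 = (+0.1395, -0.9902)
n_4 = (+0.9798, +0.1998)
  (0,1): δ = 140.18°  ·
  (0,2): δ = 61.61°  ·
  (0,3): δ = 10.76°  ✓
  (0,4): δ = 104.27°  ·
  (1,2): δ = 101.43°  ·
  (1,3): δ = 29.06°  ·
  (1,4): δ = 64.45°  ·
  (2,3): δ = 107.62°  ·
  (2,4): δ = 14.12°  ✓
  (3,4): δ = 86.50°  ·
antipodal pairs: 2

count = 2; pairs: (0,3), (2,4)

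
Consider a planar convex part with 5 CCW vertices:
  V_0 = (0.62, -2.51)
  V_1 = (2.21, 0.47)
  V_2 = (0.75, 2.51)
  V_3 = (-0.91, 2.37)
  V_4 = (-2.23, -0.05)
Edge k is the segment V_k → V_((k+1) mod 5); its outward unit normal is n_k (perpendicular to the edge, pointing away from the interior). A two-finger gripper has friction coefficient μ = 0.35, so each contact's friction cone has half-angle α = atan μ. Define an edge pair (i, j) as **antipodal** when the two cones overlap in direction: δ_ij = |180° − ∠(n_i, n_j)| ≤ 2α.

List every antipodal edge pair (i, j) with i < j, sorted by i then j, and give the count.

α = atan 0.35 = 19.29°;  2α = 38.58°
n_0 = (+0.8823, -0.4707)
n_1 = (+0.8132, +0.5820)
n_2 = (-0.0840, +0.9965)
n_3 = (-0.8779, +0.4789)
n_4 = (-0.6534, -0.7570)
  (0,1): δ = 116.33°  ·
  (0,2): δ = 57.10°  ·
  (0,3): δ = 0.53°  ✓
  (0,4): δ = 77.28°  ·
  (1,2): δ = 120.77°  ·
  (1,3): δ = 64.20°  ·
  (1,4): δ = 13.61°  ✓
  (2,3): δ = 123.43°  ·
  (2,4): δ = 45.62°  ·
  (3,4): δ = 102.19°  ·
antipodal pairs: 2

count = 2; pairs: (0,3), (1,4)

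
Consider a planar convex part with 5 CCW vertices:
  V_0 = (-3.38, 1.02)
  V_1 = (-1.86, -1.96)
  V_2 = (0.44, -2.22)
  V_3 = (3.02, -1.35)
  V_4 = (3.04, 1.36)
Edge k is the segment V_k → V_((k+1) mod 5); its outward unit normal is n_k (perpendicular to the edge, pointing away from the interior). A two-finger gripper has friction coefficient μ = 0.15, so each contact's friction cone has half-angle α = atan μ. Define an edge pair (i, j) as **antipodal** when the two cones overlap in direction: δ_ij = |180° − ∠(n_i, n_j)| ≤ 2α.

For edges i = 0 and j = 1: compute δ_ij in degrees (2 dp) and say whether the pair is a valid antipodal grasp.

α = atan 0.15 = 8.53°;  2α = 17.06°
edge 0: e_0 = (+1.52, -2.98);  n_0 = (-0.8908, -0.4544)
edge 1: e_1 = (+2.30, -0.26);  n_1 = (-0.1123, -0.9937)
∠(n_0, n_1) = 56.53°
δ = |180° − 56.53°| = 123.47°
123.47° > 2α = 17.06°  →  invalid

δ = 123.47°, invalid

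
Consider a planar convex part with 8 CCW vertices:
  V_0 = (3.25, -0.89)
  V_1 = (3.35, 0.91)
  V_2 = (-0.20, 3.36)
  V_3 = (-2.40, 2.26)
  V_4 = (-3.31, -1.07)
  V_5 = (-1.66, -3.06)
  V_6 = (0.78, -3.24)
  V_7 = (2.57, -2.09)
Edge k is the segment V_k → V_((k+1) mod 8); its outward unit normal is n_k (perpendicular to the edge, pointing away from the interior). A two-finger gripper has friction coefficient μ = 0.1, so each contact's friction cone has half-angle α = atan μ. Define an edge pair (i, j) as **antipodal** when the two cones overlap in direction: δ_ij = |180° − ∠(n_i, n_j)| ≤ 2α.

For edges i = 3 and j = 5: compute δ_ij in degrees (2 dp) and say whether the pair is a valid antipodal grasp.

α = atan 0.1 = 5.71°;  2α = 11.42°
edge 3: e_3 = (-0.91, -3.33);  n_3 = (-0.9646, +0.2636)
edge 5: e_5 = (+2.44, -0.18);  n_5 = (-0.0736, -0.9973)
∠(n_3, n_5) = 101.07°
δ = |180° − 101.07°| = 78.93°
78.93° > 2α = 11.42°  →  invalid

δ = 78.93°, invalid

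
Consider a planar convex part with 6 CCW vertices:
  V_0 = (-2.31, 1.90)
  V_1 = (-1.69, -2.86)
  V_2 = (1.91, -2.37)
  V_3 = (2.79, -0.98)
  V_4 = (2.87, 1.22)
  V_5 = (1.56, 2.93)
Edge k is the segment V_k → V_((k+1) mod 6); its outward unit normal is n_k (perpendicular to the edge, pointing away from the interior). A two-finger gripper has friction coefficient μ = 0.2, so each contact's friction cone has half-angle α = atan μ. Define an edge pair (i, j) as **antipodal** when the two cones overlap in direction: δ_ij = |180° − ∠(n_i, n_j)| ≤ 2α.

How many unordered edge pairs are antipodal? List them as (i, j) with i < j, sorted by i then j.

count = 2; pairs: (0,3), (1,5)

α = atan 0.2 = 11.31°;  2α = 22.62°
n_0 = (-0.9916, -0.1292)
n_1 = (+0.1349, -0.9909)
n_2 = (+0.8449, -0.5349)
n_3 = (+0.9993, -0.0363)
n_4 = (+0.7938, +0.6081)
n_5 = (-0.2572, +0.9664)
  (0,1): δ = 89.67°  ·
  (0,2): δ = 39.76°  ·
  (0,3): δ = 9.50°  ✓
  (0,4): δ = 30.03°  ·
  (0,5): δ = 97.48°  ·
  (1,2): δ = 130.09°  ·
  (1,3): δ = 99.83°  ·
  (1,4): δ = 60.30°  ·
  (1,5): δ = 7.15°  ✓
  (2,3): δ = 149.74°  ·
  (2,4): δ = 110.21°  ·
  (2,5): δ = 42.76°  ·
  (3,4): δ = 140.46°  ·
  (3,5): δ = 73.01°  ·
  (4,5): δ = 112.55°  ·
antipodal pairs: 2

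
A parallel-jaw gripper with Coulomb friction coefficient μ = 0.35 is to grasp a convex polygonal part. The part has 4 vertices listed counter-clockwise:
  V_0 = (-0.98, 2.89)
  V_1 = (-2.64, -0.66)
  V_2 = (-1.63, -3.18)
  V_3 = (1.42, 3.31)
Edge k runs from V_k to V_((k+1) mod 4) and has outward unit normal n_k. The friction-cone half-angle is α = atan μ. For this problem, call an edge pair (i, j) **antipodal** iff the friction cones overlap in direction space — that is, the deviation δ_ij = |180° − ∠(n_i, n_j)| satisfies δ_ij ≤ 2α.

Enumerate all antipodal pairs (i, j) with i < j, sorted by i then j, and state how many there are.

α = atan 0.35 = 19.29°;  2α = 38.58°
n_0 = (-0.9059, +0.4236)
n_1 = (-0.9282, -0.3720)
n_2 = (+0.9050, -0.4253)
n_3 = (-0.1724, +0.9850)
  (0,1): δ = 133.10°  ·
  (0,2): δ = 0.11°  ✓
  (0,3): δ = 124.99°  ·
  (1,2): δ = 47.01°  ·
  (1,3): δ = 78.09°  ·
  (2,3): δ = 54.90°  ·
antipodal pairs: 1

count = 1; pairs: (0,2)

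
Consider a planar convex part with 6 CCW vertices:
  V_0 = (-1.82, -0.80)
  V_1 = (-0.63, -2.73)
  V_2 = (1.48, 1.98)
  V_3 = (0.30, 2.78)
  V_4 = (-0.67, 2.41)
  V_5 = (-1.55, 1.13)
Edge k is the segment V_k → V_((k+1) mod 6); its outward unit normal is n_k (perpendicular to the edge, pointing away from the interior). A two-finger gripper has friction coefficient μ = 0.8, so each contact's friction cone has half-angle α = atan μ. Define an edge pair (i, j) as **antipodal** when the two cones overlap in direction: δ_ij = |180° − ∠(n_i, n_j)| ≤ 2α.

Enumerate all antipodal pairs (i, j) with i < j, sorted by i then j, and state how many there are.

α = atan 0.8 = 38.66°;  2α = 77.32°
n_0 = (-0.8512, -0.5248)
n_1 = (+0.9126, -0.4088)
n_2 = (+0.5612, +0.8277)
n_3 = (-0.3564, +0.9343)
n_4 = (-0.8240, +0.5665)
n_5 = (-0.9904, +0.1385)
  (0,1): δ = 55.79°  ✓
  (0,2): δ = 24.21°  ✓
  (0,3): δ = 79.22°  ·
  (0,4): δ = 113.83°  ·
  (0,5): δ = 140.38°  ·
  (1,2): δ = 100.00°  ·
  (1,3): δ = 44.99°  ✓
  (1,4): δ = 10.38°  ✓
  (1,5): δ = 16.17°  ✓
  (2,3): δ = 124.99°  ·
  (2,4): δ = 90.37°  ·
  (2,5): δ = 63.83°  ✓
  (3,4): δ = 145.39°  ·
  (3,5): δ = 118.84°  ·
  (4,5): δ = 153.46°  ·
antipodal pairs: 6

count = 6; pairs: (0,1), (0,2), (1,3), (1,4), (1,5), (2,5)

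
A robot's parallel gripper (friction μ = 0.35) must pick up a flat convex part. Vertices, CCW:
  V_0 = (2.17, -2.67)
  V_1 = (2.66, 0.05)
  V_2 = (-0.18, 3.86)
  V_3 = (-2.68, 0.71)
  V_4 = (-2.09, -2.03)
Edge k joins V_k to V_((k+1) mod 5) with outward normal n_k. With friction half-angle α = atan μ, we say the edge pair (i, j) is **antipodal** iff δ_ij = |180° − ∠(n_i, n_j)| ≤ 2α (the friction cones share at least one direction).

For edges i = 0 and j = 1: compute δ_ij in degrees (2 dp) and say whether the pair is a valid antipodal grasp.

α = atan 0.35 = 19.29°;  2α = 38.58°
edge 0: e_0 = (+0.49, +2.72);  n_0 = (+0.9842, -0.1773)
edge 1: e_1 = (-2.84, +3.81);  n_1 = (+0.8018, +0.5976)
∠(n_0, n_1) = 46.91°
δ = |180° − 46.91°| = 133.09°
133.09° > 2α = 38.58°  →  invalid

δ = 133.09°, invalid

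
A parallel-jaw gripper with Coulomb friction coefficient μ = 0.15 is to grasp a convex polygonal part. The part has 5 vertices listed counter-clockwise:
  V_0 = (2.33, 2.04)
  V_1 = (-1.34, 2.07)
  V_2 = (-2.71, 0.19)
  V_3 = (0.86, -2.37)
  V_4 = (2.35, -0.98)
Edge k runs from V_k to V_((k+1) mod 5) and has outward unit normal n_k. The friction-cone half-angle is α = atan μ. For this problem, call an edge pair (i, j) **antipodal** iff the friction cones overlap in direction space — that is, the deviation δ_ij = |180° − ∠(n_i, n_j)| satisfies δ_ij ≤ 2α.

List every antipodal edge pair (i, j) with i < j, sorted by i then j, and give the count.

α = atan 0.15 = 8.53°;  2α = 17.06°
n_0 = (+0.0082, +1.0000)
n_1 = (-0.8082, +0.5889)
n_2 = (-0.5827, -0.8127)
n_3 = (+0.6821, -0.7312)
n_4 = (+1.0000, +0.0066)
  (0,1): δ = 125.61°  ·
  (0,2): δ = 35.18°  ·
  (0,3): δ = 43.48°  ·
  (0,4): δ = 90.85°  ·
  (1,2): δ = 89.56°  ·
  (1,3): δ = 10.91°  ✓
  (1,4): δ = 36.46°  ·
  (2,3): δ = 101.34°  ·
  (2,4): δ = 53.98°  ·
  (3,4): δ = 132.63°  ·
antipodal pairs: 1

count = 1; pairs: (1,3)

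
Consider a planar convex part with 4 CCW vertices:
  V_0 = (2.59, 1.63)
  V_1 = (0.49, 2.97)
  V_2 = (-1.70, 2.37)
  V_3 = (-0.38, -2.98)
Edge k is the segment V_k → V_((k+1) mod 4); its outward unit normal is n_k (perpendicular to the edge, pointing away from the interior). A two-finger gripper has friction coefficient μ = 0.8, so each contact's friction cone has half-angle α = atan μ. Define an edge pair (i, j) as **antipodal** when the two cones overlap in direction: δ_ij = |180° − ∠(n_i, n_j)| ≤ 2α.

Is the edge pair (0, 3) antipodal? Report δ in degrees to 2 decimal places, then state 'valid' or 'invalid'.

α = atan 0.8 = 38.66°;  2α = 77.32°
edge 0: e_0 = (-2.10, +1.34);  n_0 = (+0.5379, +0.8430)
edge 3: e_3 = (+2.97, +4.61);  n_3 = (+0.8406, -0.5416)
∠(n_0, n_3) = 90.25°
δ = |180° − 90.25°| = 89.75°
89.75° > 2α = 77.32°  →  invalid

δ = 89.75°, invalid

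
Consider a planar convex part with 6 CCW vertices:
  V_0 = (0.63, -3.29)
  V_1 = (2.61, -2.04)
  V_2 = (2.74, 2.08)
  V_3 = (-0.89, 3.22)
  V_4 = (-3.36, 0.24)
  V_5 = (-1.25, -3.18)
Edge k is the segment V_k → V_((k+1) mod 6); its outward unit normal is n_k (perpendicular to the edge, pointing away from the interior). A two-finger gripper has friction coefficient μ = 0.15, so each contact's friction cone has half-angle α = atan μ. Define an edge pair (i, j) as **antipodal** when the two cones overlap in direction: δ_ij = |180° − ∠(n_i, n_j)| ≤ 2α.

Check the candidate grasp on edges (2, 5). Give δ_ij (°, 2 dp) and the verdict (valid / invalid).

α = atan 0.15 = 8.53°;  2α = 17.06°
edge 2: e_2 = (-3.63, +1.14);  n_2 = (+0.2996, +0.9541)
edge 5: e_5 = (+1.88, -0.11);  n_5 = (-0.0584, -0.9983)
∠(n_2, n_5) = 165.91°
δ = |180° − 165.91°| = 14.09°
14.09° ≤ 2α = 17.06°  →  valid

δ = 14.09°, valid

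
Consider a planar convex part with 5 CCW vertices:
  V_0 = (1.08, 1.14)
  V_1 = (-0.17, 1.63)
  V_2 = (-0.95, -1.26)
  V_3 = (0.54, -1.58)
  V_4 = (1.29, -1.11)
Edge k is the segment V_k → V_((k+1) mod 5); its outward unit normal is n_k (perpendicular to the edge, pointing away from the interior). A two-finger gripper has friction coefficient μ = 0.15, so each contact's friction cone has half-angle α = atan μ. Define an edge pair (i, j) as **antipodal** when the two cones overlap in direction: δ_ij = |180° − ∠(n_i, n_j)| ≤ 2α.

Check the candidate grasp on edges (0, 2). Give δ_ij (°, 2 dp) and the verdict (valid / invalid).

δ = 9.28°, valid

α = atan 0.15 = 8.53°;  2α = 17.06°
edge 0: e_0 = (-1.25, +0.49);  n_0 = (+0.3650, +0.9310)
edge 2: e_2 = (+1.49, -0.32);  n_2 = (-0.2100, -0.9777)
∠(n_0, n_2) = 170.72°
δ = |180° − 170.72°| = 9.28°
9.28° ≤ 2α = 17.06°  →  valid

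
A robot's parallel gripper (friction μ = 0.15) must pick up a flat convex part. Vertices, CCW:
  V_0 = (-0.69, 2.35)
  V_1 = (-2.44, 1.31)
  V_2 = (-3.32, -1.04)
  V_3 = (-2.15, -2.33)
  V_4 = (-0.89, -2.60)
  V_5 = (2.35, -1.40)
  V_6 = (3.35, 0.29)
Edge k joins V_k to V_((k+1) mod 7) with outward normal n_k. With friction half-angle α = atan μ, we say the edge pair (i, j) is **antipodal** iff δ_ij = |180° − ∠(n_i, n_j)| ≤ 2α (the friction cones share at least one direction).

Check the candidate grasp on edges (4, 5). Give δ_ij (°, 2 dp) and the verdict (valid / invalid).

δ = 140.94°, invalid

α = atan 0.15 = 8.53°;  2α = 17.06°
edge 4: e_4 = (+3.24, +1.20);  n_4 = (+0.3473, -0.9377)
edge 5: e_5 = (+1.00, +1.69);  n_5 = (+0.8606, -0.5092)
∠(n_4, n_5) = 39.06°
δ = |180° − 39.06°| = 140.94°
140.94° > 2α = 17.06°  →  invalid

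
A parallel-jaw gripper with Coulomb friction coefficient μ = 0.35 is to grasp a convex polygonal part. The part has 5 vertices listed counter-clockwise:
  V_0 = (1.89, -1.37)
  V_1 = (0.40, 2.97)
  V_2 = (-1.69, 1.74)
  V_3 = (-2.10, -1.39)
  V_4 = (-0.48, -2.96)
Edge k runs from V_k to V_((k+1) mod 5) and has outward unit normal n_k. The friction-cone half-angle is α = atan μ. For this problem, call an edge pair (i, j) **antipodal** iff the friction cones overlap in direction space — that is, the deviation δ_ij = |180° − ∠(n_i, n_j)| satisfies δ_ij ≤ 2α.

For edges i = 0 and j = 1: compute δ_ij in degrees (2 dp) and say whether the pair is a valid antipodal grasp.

δ = 78.47°, invalid

α = atan 0.35 = 19.29°;  2α = 38.58°
edge 0: e_0 = (-1.49, +4.34);  n_0 = (+0.9458, +0.3247)
edge 1: e_1 = (-2.09, -1.23);  n_1 = (-0.5072, +0.8618)
∠(n_0, n_1) = 101.53°
δ = |180° − 101.53°| = 78.47°
78.47° > 2α = 38.58°  →  invalid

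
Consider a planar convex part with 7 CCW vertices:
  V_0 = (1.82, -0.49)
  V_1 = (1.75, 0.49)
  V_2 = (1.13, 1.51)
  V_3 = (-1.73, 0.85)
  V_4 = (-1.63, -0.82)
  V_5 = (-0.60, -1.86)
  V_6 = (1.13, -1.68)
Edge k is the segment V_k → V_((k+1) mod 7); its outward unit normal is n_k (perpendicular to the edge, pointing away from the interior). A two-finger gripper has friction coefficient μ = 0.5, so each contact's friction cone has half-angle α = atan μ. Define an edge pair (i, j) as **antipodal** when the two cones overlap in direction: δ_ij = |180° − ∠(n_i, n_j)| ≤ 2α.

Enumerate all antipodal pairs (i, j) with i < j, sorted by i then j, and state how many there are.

α = atan 0.5 = 26.57°;  2α = 53.13°
n_0 = (+0.9975, +0.0712)
n_1 = (+0.8545, +0.5194)
n_2 = (-0.2249, +0.9744)
n_3 = (-0.9982, -0.0598)
n_4 = (-0.7105, -0.7037)
n_5 = (+0.1035, -0.9946)
n_6 = (+0.8651, -0.5016)
  (0,1): δ = 152.79°  ·
  (0,2): δ = 81.09°  ·
  (0,3): δ = 0.66°  ✓
  (0,4): δ = 40.64°  ✓
  (0,5): δ = 91.85°  ·
  (0,6): δ = 145.81°  ·
  (1,2): δ = 108.30°  ·
  (1,3): δ = 27.87°  ✓
  (1,4): δ = 13.43°  ✓
  (1,5): δ = 64.65°  ·
  (1,6): δ = 118.60°  ·
  (2,3): δ = 99.57°  ·
  (2,4): δ = 58.27°  ·
  (2,5): δ = 7.05°  ✓
  (2,6): δ = 46.90°  ✓
  (3,4): δ = 138.70°  ·
  (3,5): δ = 87.49°  ·
  (3,6): δ = 33.53°  ✓
  (4,5): δ = 128.78°  ·
  (4,6): δ = 74.83°  ·
  (5,6): δ = 126.05°  ·
antipodal pairs: 7

count = 7; pairs: (0,3), (0,4), (1,3), (1,4), (2,5), (2,6), (3,6)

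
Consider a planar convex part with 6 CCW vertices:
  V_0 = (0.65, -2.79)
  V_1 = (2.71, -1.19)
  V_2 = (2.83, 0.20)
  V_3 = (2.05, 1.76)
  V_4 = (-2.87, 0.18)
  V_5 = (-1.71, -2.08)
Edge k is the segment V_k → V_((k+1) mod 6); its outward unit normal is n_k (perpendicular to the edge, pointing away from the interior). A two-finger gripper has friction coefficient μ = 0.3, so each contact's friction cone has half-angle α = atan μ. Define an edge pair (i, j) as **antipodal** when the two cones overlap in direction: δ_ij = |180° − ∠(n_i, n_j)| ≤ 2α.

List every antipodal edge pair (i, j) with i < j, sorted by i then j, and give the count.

α = atan 0.3 = 16.70°;  2α = 33.40°
n_0 = (+0.6134, -0.7898)
n_1 = (+0.9963, -0.0860)
n_2 = (+0.8944, +0.4472)
n_3 = (-0.3058, +0.9521)
n_4 = (-0.8897, -0.4566)
n_5 = (-0.2881, -0.9576)
  (0,1): δ = 132.77°  ·
  (0,2): δ = 101.27°  ·
  (0,3): δ = 20.03°  ✓
  (0,4): δ = 79.33°  ·
  (0,5): δ = 125.42°  ·
  (1,2): δ = 148.50°  ·
  (1,3): δ = 67.26°  ·
  (1,4): δ = 32.10°  ✓
  (1,5): δ = 78.19°  ·
  (2,3): δ = 98.76°  ·
  (2,4): δ = 0.61°  ✓
  (2,5): δ = 46.69°  ·
  (3,4): δ = 80.63°  ·
  (3,5): δ = 34.55°  ·
  (4,5): δ = 133.91°  ·
antipodal pairs: 3

count = 3; pairs: (0,3), (1,4), (2,4)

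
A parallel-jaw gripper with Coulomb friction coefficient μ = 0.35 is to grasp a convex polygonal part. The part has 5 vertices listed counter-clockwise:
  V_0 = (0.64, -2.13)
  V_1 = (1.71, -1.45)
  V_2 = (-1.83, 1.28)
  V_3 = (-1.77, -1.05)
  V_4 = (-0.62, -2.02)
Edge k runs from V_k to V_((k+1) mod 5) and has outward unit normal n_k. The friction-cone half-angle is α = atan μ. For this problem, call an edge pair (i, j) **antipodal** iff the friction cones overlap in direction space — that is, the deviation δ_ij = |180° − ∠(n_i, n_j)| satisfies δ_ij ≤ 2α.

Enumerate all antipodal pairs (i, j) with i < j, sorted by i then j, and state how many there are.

count = 2; pairs: (1,3), (1,4)

α = atan 0.35 = 19.29°;  2α = 38.58°
n_0 = (+0.5364, -0.8440)
n_1 = (+0.6107, +0.7919)
n_2 = (-0.9997, -0.0257)
n_3 = (-0.6447, -0.7644)
n_4 = (-0.0870, -0.9962)
  (0,1): δ = 70.08°  ·
  (0,2): δ = 59.04°  ·
  (0,3): δ = 107.42°  ·
  (0,4): δ = 142.57°  ·
  (1,2): δ = 50.89°  ·
  (1,3): δ = 2.51°  ✓
  (1,4): δ = 32.65°  ✓
  (2,3): δ = 131.62°  ·
  (2,4): δ = 96.46°  ·
  (3,4): δ = 144.84°  ·
antipodal pairs: 2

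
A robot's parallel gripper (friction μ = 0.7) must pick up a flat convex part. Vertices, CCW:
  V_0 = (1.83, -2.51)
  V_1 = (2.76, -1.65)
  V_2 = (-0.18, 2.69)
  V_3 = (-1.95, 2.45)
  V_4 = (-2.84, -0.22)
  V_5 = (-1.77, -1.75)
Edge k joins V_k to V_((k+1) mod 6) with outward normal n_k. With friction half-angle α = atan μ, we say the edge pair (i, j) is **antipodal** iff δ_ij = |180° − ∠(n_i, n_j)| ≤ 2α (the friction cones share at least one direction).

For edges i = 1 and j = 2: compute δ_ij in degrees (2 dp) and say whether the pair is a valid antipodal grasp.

α = atan 0.7 = 34.99°;  2α = 69.98°
edge 1: e_1 = (-2.94, +4.34);  n_1 = (+0.8279, +0.5608)
edge 2: e_2 = (-1.77, -0.24);  n_2 = (-0.1344, +0.9909)
∠(n_1, n_2) = 63.61°
δ = |180° − 63.61°| = 116.39°
116.39° > 2α = 69.98°  →  invalid

δ = 116.39°, invalid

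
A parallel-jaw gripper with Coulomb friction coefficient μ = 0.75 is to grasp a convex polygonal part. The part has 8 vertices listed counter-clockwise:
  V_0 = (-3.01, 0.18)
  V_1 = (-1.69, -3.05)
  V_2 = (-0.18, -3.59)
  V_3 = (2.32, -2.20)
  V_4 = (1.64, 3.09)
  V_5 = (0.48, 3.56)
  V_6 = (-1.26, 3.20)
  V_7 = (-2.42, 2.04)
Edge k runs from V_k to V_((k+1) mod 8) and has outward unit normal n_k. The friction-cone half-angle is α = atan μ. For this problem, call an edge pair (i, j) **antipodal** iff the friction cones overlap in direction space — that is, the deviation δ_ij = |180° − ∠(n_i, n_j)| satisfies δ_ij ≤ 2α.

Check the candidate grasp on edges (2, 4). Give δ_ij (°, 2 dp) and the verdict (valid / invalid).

α = atan 0.75 = 36.87°;  2α = 73.74°
edge 2: e_2 = (+2.50, +1.39);  n_2 = (+0.4859, -0.8740)
edge 4: e_4 = (-1.16, +0.47);  n_4 = (+0.3755, +0.9268)
∠(n_2, n_4) = 128.87°
δ = |180° − 128.87°| = 51.13°
51.13° ≤ 2α = 73.74°  →  valid

δ = 51.13°, valid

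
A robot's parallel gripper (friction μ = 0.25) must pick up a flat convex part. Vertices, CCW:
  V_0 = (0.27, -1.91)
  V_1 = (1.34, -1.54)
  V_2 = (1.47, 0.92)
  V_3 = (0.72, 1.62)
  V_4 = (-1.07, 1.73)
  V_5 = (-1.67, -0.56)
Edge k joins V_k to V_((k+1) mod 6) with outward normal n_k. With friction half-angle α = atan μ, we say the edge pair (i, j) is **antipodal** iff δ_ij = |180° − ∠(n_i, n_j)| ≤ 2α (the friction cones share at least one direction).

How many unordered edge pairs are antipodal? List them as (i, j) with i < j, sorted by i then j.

α = atan 0.25 = 14.04°;  2α = 28.07°
n_0 = (+0.3268, -0.9451)
n_1 = (+0.9986, -0.0528)
n_2 = (+0.6823, +0.7311)
n_3 = (+0.0613, +0.9981)
n_4 = (-0.9673, +0.2535)
n_5 = (-0.5712, -0.8208)
  (0,1): δ = 112.10°  ·
  (0,2): δ = 62.10°  ·
  (0,3): δ = 22.59°  ✓
  (0,4): δ = 56.24°  ·
  (0,5): δ = 126.09°  ·
  (1,2): δ = 130.00°  ·
  (1,3): δ = 90.49°  ·
  (1,4): δ = 11.66°  ✓
  (1,5): δ = 58.19°  ·
  (2,3): δ = 140.49°  ·
  (2,4): δ = 61.66°  ·
  (2,5): δ = 8.19°  ✓
  (3,4): δ = 101.17°  ·
  (3,5): δ = 31.32°  ·
  (4,5): δ = 110.15°  ·
antipodal pairs: 3

count = 3; pairs: (0,3), (1,4), (2,5)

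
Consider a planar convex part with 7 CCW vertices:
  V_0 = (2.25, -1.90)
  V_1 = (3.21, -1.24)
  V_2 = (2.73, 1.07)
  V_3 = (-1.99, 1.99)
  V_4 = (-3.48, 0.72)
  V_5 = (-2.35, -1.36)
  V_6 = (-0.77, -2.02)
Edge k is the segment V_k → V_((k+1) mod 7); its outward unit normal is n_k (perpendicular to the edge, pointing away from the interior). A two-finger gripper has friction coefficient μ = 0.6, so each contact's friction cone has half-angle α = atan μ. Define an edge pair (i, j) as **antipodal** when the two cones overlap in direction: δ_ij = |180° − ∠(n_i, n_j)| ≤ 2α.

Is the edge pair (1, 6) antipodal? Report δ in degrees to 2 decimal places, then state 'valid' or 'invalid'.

δ = 80.54°, invalid

α = atan 0.6 = 30.96°;  2α = 61.93°
edge 1: e_1 = (-0.48, +2.31);  n_1 = (+0.9791, +0.2034)
edge 6: e_6 = (+3.02, +0.12);  n_6 = (+0.0397, -0.9992)
∠(n_1, n_6) = 99.46°
δ = |180° − 99.46°| = 80.54°
80.54° > 2α = 61.93°  →  invalid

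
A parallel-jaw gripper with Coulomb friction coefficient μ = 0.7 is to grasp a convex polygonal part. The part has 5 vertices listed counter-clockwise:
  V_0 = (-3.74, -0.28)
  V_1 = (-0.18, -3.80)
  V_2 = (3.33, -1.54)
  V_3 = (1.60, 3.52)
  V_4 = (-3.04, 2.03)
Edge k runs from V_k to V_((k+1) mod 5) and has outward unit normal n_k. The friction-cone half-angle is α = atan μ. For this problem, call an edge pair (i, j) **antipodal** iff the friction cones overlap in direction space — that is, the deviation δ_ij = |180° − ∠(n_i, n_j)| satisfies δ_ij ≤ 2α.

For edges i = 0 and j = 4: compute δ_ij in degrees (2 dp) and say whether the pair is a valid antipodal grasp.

δ = 117.82°, invalid

α = atan 0.7 = 34.99°;  2α = 69.98°
edge 0: e_0 = (+3.56, -3.52);  n_0 = (-0.7031, -0.7111)
edge 4: e_4 = (-0.70, -2.31);  n_4 = (-0.9570, +0.2900)
∠(n_0, n_4) = 62.18°
δ = |180° − 62.18°| = 117.82°
117.82° > 2α = 69.98°  →  invalid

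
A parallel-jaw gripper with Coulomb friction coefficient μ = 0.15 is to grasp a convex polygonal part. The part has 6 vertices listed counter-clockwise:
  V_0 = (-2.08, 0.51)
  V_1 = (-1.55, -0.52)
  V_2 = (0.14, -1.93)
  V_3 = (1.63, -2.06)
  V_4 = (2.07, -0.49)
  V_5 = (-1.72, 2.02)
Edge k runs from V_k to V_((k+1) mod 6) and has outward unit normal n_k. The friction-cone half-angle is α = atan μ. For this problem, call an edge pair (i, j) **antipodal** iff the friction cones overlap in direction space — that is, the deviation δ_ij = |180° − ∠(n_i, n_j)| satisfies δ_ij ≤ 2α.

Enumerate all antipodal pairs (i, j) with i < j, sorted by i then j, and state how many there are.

count = 2; pairs: (1,4), (3,5)

α = atan 0.15 = 8.53°;  2α = 17.06°
n_0 = (-0.8892, -0.4575)
n_1 = (-0.6406, -0.7678)
n_2 = (-0.0869, -0.9962)
n_3 = (+0.9629, -0.2699)
n_4 = (+0.5522, +0.8337)
n_5 = (-0.9727, +0.2319)
  (0,1): δ = 157.07°  ·
  (0,2): δ = 122.22°  ·
  (0,3): δ = 42.88°  ·
  (0,4): δ = 29.26°  ·
  (0,5): δ = 139.36°  ·
  (1,2): δ = 145.15°  ·
  (1,3): δ = 65.82°  ·
  (1,4): δ = 6.32°  ✓
  (1,5): δ = 116.43°  ·
  (2,3): δ = 100.67°  ·
  (2,4): δ = 28.53°  ·
  (2,5): δ = 81.58°  ·
  (3,4): δ = 107.86°  ·
  (3,5): δ = 2.25°  ✓
  (4,5): δ = 69.89°  ·
antipodal pairs: 2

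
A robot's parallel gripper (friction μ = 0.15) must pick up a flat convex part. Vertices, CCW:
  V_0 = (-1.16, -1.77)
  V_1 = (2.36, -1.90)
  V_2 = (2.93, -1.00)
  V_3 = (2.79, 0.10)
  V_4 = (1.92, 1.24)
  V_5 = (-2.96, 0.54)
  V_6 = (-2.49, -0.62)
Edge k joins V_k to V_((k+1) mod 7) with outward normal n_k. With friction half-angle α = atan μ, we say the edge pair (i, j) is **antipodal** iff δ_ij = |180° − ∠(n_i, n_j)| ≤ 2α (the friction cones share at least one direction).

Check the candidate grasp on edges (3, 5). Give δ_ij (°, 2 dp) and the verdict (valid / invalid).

δ = 15.29°, valid

α = atan 0.15 = 8.53°;  2α = 17.06°
edge 3: e_3 = (-0.87, +1.14);  n_3 = (+0.7950, +0.6067)
edge 5: e_5 = (+0.47, -1.16);  n_5 = (-0.9268, -0.3755)
∠(n_3, n_5) = 164.71°
δ = |180° − 164.71°| = 15.29°
15.29° ≤ 2α = 17.06°  →  valid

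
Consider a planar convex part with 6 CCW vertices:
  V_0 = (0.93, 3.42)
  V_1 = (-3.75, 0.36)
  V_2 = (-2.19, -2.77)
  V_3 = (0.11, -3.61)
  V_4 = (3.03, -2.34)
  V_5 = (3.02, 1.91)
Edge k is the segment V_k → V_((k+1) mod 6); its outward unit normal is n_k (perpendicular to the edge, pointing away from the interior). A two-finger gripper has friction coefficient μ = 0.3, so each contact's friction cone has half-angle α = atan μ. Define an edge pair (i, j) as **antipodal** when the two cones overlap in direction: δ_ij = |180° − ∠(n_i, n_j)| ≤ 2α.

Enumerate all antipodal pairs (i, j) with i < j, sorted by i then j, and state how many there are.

α = atan 0.3 = 16.70°;  2α = 33.40°
n_0 = (-0.5472, +0.8370)
n_1 = (-0.8950, -0.4461)
n_2 = (-0.3431, -0.9393)
n_3 = (+0.3988, -0.9170)
n_4 = (+1.0000, +0.0024)
n_5 = (+0.5856, +0.8106)
  (0,1): δ = 96.69°  ·
  (0,2): δ = 53.24°  ·
  (0,3): δ = 9.67°  ✓
  (0,4): δ = 56.96°  ·
  (0,5): δ = 110.97°  ·
  (1,2): δ = 136.55°  ·
  (1,3): δ = 92.99°  ·
  (1,4): δ = 26.36°  ✓
  (1,5): δ = 27.66°  ✓
  (2,3): δ = 136.43°  ·
  (2,4): δ = 69.80°  ·
  (2,5): δ = 15.78°  ✓
  (3,4): δ = 113.37°  ·
  (3,5): δ = 59.35°  ·
  (4,5): δ = 125.98°  ·
antipodal pairs: 4

count = 4; pairs: (0,3), (1,4), (1,5), (2,5)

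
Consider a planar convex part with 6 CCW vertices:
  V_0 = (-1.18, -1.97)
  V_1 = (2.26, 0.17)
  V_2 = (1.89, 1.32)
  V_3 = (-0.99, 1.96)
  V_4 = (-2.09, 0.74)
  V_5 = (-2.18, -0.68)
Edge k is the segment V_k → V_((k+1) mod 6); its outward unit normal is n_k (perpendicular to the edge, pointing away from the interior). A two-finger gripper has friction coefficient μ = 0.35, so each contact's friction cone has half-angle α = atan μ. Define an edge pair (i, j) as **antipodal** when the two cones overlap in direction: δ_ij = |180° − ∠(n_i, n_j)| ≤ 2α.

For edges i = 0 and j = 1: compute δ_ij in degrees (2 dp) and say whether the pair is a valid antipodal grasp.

δ = 104.05°, invalid

α = atan 0.35 = 19.29°;  2α = 38.58°
edge 0: e_0 = (+3.44, +2.14);  n_0 = (+0.5282, -0.8491)
edge 1: e_1 = (-0.37, +1.15);  n_1 = (+0.9519, +0.3063)
∠(n_0, n_1) = 75.95°
δ = |180° − 75.95°| = 104.05°
104.05° > 2α = 38.58°  →  invalid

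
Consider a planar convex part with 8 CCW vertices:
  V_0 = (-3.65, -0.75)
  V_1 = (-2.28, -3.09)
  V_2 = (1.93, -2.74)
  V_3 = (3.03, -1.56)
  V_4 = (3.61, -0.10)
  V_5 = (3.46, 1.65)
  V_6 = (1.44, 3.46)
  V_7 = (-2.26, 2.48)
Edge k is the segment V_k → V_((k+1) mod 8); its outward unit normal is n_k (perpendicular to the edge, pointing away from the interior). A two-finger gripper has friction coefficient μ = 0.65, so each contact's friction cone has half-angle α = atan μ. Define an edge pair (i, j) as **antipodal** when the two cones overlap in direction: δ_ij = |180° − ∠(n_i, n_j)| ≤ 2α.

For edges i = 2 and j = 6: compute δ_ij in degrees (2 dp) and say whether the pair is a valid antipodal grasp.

δ = 32.17°, valid

α = atan 0.65 = 33.02°;  2α = 66.05°
edge 2: e_2 = (+1.10, +1.18);  n_2 = (+0.7315, -0.6819)
edge 6: e_6 = (-3.70, -0.98);  n_6 = (-0.2560, +0.9667)
∠(n_2, n_6) = 147.83°
δ = |180° − 147.83°| = 32.17°
32.17° ≤ 2α = 66.05°  →  valid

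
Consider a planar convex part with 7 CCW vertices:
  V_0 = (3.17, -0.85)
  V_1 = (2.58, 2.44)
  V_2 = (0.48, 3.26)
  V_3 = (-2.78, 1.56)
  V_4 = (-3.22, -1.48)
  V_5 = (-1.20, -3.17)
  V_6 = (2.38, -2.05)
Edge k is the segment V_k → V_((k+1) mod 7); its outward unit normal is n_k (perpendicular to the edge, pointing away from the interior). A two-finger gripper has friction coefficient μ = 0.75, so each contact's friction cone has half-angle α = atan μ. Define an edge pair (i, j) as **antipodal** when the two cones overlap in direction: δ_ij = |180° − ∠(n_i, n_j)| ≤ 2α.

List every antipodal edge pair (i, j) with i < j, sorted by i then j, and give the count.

count = 10; pairs: (0,2), (0,3), (0,4), (1,4), (1,5), (2,4), (2,5), (2,6), (3,5), (3,6)

α = atan 0.75 = 36.87°;  2α = 73.74°
n_0 = (+0.9843, +0.1765)
n_1 = (+0.3637, +0.9315)
n_2 = (-0.4624, +0.8867)
n_3 = (-0.9897, +0.1432)
n_4 = (-0.6417, -0.7670)
n_5 = (+0.2986, -0.9544)
n_6 = (+0.8352, -0.5499)
  (0,1): δ = 121.50°  ·
  (0,2): δ = 72.63°  ✓
  (0,3): δ = 18.40°  ✓
  (0,4): δ = 39.92°  ✓
  (0,5): δ = 97.21°  ·
  (0,6): δ = 136.47°  ·
  (1,2): δ = 131.13°  ·
  (1,3): δ = 76.91°  ·
  (1,4): δ = 18.59°  ✓
  (1,5): δ = 38.70°  ✓
  (1,6): δ = 77.97°  ·
  (2,3): δ = 125.78°  ·
  (2,4): δ = 67.46°  ✓
  (2,5): δ = 10.17°  ✓
  (2,6): δ = 29.10°  ✓
  (3,4): δ = 121.68°  ·
  (3,5): δ = 64.39°  ✓
  (3,6): δ = 25.12°  ✓
  (4,5): δ = 122.71°  ·
  (4,6): δ = 83.44°  ·
  (5,6): δ = 140.73°  ·
antipodal pairs: 10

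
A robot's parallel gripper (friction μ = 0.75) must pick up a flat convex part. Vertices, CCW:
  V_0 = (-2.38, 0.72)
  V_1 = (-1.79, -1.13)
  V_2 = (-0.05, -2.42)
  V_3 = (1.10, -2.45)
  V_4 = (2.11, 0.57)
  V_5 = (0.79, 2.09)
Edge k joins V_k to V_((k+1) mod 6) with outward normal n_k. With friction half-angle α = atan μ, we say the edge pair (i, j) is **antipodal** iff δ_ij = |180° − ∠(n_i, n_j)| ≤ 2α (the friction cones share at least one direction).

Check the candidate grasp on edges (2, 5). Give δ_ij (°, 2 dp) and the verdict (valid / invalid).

δ = 24.87°, valid

α = atan 0.75 = 36.87°;  2α = 73.74°
edge 2: e_2 = (+1.15, -0.03);  n_2 = (-0.0261, -0.9997)
edge 5: e_5 = (-3.17, -1.37);  n_5 = (-0.3967, +0.9179)
∠(n_2, n_5) = 155.13°
δ = |180° − 155.13°| = 24.87°
24.87° ≤ 2α = 73.74°  →  valid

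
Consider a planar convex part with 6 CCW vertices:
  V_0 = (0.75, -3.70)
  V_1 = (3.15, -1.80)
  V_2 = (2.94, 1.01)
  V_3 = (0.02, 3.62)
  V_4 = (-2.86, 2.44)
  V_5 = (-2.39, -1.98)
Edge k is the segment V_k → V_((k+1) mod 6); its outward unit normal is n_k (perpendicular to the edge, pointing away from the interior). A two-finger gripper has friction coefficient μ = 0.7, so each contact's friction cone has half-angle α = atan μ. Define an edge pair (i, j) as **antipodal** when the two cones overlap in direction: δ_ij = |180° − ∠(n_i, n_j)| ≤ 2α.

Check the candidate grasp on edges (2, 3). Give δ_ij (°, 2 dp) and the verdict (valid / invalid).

α = atan 0.7 = 34.99°;  2α = 69.98°
edge 2: e_2 = (-2.92, +2.61);  n_2 = (+0.6664, +0.7456)
edge 3: e_3 = (-2.88, -1.18);  n_3 = (-0.3791, +0.9253)
∠(n_2, n_3) = 64.07°
δ = |180° − 64.07°| = 115.93°
115.93° > 2α = 69.98°  →  invalid

δ = 115.93°, invalid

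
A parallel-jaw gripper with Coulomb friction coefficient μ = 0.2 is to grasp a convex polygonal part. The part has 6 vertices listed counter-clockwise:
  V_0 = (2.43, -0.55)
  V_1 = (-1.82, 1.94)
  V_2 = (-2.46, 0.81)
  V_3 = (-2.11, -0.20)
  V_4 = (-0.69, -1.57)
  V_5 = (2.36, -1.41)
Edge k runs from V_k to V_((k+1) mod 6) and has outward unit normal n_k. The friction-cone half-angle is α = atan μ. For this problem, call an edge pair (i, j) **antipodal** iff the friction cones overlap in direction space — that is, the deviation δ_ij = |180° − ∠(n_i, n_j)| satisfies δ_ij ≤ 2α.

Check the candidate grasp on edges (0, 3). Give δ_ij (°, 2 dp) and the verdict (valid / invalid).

δ = 13.61°, valid

α = atan 0.2 = 11.31°;  2α = 22.62°
edge 0: e_0 = (-4.25, +2.49);  n_0 = (+0.5055, +0.8628)
edge 3: e_3 = (+1.42, -1.37);  n_3 = (-0.6943, -0.7197)
∠(n_0, n_3) = 166.39°
δ = |180° − 166.39°| = 13.61°
13.61° ≤ 2α = 22.62°  →  valid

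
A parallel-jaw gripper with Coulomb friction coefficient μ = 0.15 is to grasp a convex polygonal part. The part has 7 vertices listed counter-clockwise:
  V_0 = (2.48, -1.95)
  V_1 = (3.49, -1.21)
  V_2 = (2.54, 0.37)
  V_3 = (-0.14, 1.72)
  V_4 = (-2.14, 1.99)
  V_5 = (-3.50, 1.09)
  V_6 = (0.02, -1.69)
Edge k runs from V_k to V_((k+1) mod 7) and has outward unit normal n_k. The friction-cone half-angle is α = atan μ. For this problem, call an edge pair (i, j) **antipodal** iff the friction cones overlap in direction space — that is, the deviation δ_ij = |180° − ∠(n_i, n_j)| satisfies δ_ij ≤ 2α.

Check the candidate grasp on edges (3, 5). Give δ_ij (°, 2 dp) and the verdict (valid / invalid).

δ = 30.61°, invalid

α = atan 0.15 = 8.53°;  2α = 17.06°
edge 3: e_3 = (-2.00, +0.27);  n_3 = (+0.1338, +0.9910)
edge 5: e_5 = (+3.52, -2.78);  n_5 = (-0.6198, -0.7848)
∠(n_3, n_5) = 149.39°
δ = |180° − 149.39°| = 30.61°
30.61° > 2α = 17.06°  →  invalid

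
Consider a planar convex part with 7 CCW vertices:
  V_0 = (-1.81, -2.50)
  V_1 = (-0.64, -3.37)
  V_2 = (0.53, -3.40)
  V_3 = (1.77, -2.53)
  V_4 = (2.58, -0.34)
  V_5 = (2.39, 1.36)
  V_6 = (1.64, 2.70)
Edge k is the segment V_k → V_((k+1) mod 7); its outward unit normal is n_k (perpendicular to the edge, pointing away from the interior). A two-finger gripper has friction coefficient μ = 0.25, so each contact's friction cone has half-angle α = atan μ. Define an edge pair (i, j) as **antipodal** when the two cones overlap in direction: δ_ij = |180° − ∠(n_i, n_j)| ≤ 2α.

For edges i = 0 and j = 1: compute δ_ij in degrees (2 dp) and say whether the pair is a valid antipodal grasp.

α = atan 0.25 = 14.04°;  2α = 28.07°
edge 0: e_0 = (+1.17, -0.87);  n_0 = (-0.5967, -0.8025)
edge 1: e_1 = (+1.17, -0.03);  n_1 = (-0.0256, -0.9997)
∠(n_0, n_1) = 35.17°
δ = |180° − 35.17°| = 144.83°
144.83° > 2α = 28.07°  →  invalid

δ = 144.83°, invalid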